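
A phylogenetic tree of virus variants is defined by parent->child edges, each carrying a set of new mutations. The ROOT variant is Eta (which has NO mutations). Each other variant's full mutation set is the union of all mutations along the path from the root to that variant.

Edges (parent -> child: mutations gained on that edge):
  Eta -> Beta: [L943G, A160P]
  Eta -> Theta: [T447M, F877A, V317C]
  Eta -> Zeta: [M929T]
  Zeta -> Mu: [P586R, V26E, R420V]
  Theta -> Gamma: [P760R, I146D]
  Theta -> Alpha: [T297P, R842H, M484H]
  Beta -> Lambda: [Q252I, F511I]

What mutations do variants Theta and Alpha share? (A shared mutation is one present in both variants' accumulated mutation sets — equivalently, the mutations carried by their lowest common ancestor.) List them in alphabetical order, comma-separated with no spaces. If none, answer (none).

Accumulating mutations along path to Theta:
  At Eta: gained [] -> total []
  At Theta: gained ['T447M', 'F877A', 'V317C'] -> total ['F877A', 'T447M', 'V317C']
Mutations(Theta) = ['F877A', 'T447M', 'V317C']
Accumulating mutations along path to Alpha:
  At Eta: gained [] -> total []
  At Theta: gained ['T447M', 'F877A', 'V317C'] -> total ['F877A', 'T447M', 'V317C']
  At Alpha: gained ['T297P', 'R842H', 'M484H'] -> total ['F877A', 'M484H', 'R842H', 'T297P', 'T447M', 'V317C']
Mutations(Alpha) = ['F877A', 'M484H', 'R842H', 'T297P', 'T447M', 'V317C']
Intersection: ['F877A', 'T447M', 'V317C'] ∩ ['F877A', 'M484H', 'R842H', 'T297P', 'T447M', 'V317C'] = ['F877A', 'T447M', 'V317C']

Answer: F877A,T447M,V317C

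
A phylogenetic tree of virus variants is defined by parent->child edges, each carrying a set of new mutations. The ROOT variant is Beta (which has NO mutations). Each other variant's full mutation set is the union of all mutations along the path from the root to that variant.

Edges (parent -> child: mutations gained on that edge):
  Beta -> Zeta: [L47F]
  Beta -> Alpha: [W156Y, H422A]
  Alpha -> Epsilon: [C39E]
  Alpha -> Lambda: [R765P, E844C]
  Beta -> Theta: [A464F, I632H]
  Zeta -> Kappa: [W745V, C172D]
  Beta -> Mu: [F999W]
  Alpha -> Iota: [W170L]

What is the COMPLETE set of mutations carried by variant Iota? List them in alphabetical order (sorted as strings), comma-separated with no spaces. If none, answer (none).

At Beta: gained [] -> total []
At Alpha: gained ['W156Y', 'H422A'] -> total ['H422A', 'W156Y']
At Iota: gained ['W170L'] -> total ['H422A', 'W156Y', 'W170L']

Answer: H422A,W156Y,W170L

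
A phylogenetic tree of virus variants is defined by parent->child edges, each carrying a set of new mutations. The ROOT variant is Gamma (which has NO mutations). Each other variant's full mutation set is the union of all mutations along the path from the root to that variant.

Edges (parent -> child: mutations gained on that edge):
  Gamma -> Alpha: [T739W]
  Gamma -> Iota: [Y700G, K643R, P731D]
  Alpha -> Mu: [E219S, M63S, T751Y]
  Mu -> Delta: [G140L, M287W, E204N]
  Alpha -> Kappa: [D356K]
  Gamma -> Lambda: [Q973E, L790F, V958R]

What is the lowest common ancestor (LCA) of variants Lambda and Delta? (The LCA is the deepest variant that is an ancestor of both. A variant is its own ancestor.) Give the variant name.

Path from root to Lambda: Gamma -> Lambda
  ancestors of Lambda: {Gamma, Lambda}
Path from root to Delta: Gamma -> Alpha -> Mu -> Delta
  ancestors of Delta: {Gamma, Alpha, Mu, Delta}
Common ancestors: {Gamma}
Walk up from Delta: Delta (not in ancestors of Lambda), Mu (not in ancestors of Lambda), Alpha (not in ancestors of Lambda), Gamma (in ancestors of Lambda)
Deepest common ancestor (LCA) = Gamma

Answer: Gamma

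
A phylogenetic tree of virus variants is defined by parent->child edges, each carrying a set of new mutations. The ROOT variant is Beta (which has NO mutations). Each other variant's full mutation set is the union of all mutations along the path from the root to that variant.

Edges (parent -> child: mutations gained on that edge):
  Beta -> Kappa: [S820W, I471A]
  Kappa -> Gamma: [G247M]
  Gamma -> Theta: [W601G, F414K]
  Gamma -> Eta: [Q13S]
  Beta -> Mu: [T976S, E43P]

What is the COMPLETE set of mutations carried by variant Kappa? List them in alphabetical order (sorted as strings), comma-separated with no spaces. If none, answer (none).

At Beta: gained [] -> total []
At Kappa: gained ['S820W', 'I471A'] -> total ['I471A', 'S820W']

Answer: I471A,S820W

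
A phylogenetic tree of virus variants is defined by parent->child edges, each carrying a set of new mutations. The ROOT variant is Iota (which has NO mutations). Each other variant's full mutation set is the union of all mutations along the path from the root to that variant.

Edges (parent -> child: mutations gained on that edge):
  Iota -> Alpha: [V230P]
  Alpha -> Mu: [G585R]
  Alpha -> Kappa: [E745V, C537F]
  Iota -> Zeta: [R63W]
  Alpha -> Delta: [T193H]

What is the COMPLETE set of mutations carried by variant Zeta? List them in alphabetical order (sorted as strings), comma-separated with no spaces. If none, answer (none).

Answer: R63W

Derivation:
At Iota: gained [] -> total []
At Zeta: gained ['R63W'] -> total ['R63W']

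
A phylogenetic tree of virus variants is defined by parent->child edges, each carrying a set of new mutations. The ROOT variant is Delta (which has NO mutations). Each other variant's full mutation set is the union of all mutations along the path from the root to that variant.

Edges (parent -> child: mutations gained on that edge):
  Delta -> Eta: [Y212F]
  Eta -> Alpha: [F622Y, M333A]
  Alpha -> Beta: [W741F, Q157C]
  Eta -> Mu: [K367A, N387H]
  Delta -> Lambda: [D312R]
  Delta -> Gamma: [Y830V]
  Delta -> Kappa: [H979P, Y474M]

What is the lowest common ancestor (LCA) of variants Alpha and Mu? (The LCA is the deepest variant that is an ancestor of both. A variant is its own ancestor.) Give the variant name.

Answer: Eta

Derivation:
Path from root to Alpha: Delta -> Eta -> Alpha
  ancestors of Alpha: {Delta, Eta, Alpha}
Path from root to Mu: Delta -> Eta -> Mu
  ancestors of Mu: {Delta, Eta, Mu}
Common ancestors: {Delta, Eta}
Walk up from Mu: Mu (not in ancestors of Alpha), Eta (in ancestors of Alpha), Delta (in ancestors of Alpha)
Deepest common ancestor (LCA) = Eta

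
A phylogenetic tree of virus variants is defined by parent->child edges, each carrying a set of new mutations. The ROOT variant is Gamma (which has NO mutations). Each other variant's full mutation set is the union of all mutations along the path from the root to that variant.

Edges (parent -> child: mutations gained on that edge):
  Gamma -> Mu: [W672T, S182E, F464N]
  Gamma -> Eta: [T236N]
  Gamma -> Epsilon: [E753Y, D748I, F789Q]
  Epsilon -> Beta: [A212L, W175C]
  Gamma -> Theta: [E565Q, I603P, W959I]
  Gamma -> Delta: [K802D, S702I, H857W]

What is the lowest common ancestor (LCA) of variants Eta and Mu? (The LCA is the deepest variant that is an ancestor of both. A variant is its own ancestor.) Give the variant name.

Path from root to Eta: Gamma -> Eta
  ancestors of Eta: {Gamma, Eta}
Path from root to Mu: Gamma -> Mu
  ancestors of Mu: {Gamma, Mu}
Common ancestors: {Gamma}
Walk up from Mu: Mu (not in ancestors of Eta), Gamma (in ancestors of Eta)
Deepest common ancestor (LCA) = Gamma

Answer: Gamma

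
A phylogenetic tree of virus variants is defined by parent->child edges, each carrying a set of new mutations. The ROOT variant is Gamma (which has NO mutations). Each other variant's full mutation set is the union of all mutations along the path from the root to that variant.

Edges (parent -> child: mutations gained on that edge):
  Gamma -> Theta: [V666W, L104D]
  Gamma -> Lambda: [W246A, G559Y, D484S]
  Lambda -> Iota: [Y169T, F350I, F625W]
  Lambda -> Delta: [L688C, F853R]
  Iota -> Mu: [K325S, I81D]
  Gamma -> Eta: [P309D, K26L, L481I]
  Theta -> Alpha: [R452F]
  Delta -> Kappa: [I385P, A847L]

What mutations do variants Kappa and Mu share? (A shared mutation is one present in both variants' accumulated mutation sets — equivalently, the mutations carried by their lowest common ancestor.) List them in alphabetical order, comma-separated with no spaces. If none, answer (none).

Accumulating mutations along path to Kappa:
  At Gamma: gained [] -> total []
  At Lambda: gained ['W246A', 'G559Y', 'D484S'] -> total ['D484S', 'G559Y', 'W246A']
  At Delta: gained ['L688C', 'F853R'] -> total ['D484S', 'F853R', 'G559Y', 'L688C', 'W246A']
  At Kappa: gained ['I385P', 'A847L'] -> total ['A847L', 'D484S', 'F853R', 'G559Y', 'I385P', 'L688C', 'W246A']
Mutations(Kappa) = ['A847L', 'D484S', 'F853R', 'G559Y', 'I385P', 'L688C', 'W246A']
Accumulating mutations along path to Mu:
  At Gamma: gained [] -> total []
  At Lambda: gained ['W246A', 'G559Y', 'D484S'] -> total ['D484S', 'G559Y', 'W246A']
  At Iota: gained ['Y169T', 'F350I', 'F625W'] -> total ['D484S', 'F350I', 'F625W', 'G559Y', 'W246A', 'Y169T']
  At Mu: gained ['K325S', 'I81D'] -> total ['D484S', 'F350I', 'F625W', 'G559Y', 'I81D', 'K325S', 'W246A', 'Y169T']
Mutations(Mu) = ['D484S', 'F350I', 'F625W', 'G559Y', 'I81D', 'K325S', 'W246A', 'Y169T']
Intersection: ['A847L', 'D484S', 'F853R', 'G559Y', 'I385P', 'L688C', 'W246A'] ∩ ['D484S', 'F350I', 'F625W', 'G559Y', 'I81D', 'K325S', 'W246A', 'Y169T'] = ['D484S', 'G559Y', 'W246A']

Answer: D484S,G559Y,W246A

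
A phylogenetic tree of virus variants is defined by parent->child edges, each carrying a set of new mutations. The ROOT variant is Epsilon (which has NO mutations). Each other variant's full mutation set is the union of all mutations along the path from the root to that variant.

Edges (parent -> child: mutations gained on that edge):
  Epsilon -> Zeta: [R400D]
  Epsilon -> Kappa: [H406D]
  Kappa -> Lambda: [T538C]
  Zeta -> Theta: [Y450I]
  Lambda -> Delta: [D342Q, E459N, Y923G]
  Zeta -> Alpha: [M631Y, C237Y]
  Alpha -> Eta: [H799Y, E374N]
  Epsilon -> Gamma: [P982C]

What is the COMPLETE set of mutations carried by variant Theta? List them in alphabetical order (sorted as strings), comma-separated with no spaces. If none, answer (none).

Answer: R400D,Y450I

Derivation:
At Epsilon: gained [] -> total []
At Zeta: gained ['R400D'] -> total ['R400D']
At Theta: gained ['Y450I'] -> total ['R400D', 'Y450I']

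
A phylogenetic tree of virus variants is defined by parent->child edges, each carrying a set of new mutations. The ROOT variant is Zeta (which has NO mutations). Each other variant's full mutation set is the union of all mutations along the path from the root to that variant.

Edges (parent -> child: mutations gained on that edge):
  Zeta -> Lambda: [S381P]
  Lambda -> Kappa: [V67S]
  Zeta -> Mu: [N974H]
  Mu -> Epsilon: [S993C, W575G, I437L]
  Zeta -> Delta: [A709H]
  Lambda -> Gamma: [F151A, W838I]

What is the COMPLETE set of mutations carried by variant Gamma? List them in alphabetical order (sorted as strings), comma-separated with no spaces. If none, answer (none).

Answer: F151A,S381P,W838I

Derivation:
At Zeta: gained [] -> total []
At Lambda: gained ['S381P'] -> total ['S381P']
At Gamma: gained ['F151A', 'W838I'] -> total ['F151A', 'S381P', 'W838I']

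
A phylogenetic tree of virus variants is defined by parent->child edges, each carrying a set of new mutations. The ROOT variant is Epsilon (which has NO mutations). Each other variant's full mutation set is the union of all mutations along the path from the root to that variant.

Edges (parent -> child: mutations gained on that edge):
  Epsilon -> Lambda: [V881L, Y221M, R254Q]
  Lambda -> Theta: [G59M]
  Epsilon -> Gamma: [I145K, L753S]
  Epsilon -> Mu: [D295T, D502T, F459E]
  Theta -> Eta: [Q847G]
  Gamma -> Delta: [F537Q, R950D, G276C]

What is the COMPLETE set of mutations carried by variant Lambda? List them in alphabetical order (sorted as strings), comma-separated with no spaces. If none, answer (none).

At Epsilon: gained [] -> total []
At Lambda: gained ['V881L', 'Y221M', 'R254Q'] -> total ['R254Q', 'V881L', 'Y221M']

Answer: R254Q,V881L,Y221M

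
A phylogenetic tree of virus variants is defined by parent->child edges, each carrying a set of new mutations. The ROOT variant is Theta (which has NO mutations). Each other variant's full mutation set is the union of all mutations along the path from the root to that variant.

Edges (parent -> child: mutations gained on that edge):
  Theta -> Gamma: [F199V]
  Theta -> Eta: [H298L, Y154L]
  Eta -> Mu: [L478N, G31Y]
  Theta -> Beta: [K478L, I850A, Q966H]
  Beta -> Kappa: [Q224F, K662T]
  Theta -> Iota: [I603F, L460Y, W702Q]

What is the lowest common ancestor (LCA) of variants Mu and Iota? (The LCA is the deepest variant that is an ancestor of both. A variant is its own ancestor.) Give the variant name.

Answer: Theta

Derivation:
Path from root to Mu: Theta -> Eta -> Mu
  ancestors of Mu: {Theta, Eta, Mu}
Path from root to Iota: Theta -> Iota
  ancestors of Iota: {Theta, Iota}
Common ancestors: {Theta}
Walk up from Iota: Iota (not in ancestors of Mu), Theta (in ancestors of Mu)
Deepest common ancestor (LCA) = Theta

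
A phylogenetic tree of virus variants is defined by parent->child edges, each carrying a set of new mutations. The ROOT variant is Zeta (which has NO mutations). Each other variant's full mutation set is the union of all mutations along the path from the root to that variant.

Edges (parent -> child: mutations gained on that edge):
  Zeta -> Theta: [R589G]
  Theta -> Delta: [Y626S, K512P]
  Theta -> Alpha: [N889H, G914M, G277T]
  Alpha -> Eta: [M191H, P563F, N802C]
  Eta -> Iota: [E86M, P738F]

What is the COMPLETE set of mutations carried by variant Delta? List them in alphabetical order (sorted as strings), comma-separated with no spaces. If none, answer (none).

Answer: K512P,R589G,Y626S

Derivation:
At Zeta: gained [] -> total []
At Theta: gained ['R589G'] -> total ['R589G']
At Delta: gained ['Y626S', 'K512P'] -> total ['K512P', 'R589G', 'Y626S']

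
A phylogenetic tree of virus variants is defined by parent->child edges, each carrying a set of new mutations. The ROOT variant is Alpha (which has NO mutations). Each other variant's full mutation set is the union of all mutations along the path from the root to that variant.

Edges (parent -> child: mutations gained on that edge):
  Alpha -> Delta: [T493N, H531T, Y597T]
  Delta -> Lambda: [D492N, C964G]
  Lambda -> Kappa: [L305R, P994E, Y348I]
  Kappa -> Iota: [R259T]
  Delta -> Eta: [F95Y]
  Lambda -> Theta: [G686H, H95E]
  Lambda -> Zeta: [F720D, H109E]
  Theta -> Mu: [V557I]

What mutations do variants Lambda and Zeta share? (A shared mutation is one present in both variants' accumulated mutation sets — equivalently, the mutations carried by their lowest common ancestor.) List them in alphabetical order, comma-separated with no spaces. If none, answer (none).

Answer: C964G,D492N,H531T,T493N,Y597T

Derivation:
Accumulating mutations along path to Lambda:
  At Alpha: gained [] -> total []
  At Delta: gained ['T493N', 'H531T', 'Y597T'] -> total ['H531T', 'T493N', 'Y597T']
  At Lambda: gained ['D492N', 'C964G'] -> total ['C964G', 'D492N', 'H531T', 'T493N', 'Y597T']
Mutations(Lambda) = ['C964G', 'D492N', 'H531T', 'T493N', 'Y597T']
Accumulating mutations along path to Zeta:
  At Alpha: gained [] -> total []
  At Delta: gained ['T493N', 'H531T', 'Y597T'] -> total ['H531T', 'T493N', 'Y597T']
  At Lambda: gained ['D492N', 'C964G'] -> total ['C964G', 'D492N', 'H531T', 'T493N', 'Y597T']
  At Zeta: gained ['F720D', 'H109E'] -> total ['C964G', 'D492N', 'F720D', 'H109E', 'H531T', 'T493N', 'Y597T']
Mutations(Zeta) = ['C964G', 'D492N', 'F720D', 'H109E', 'H531T', 'T493N', 'Y597T']
Intersection: ['C964G', 'D492N', 'H531T', 'T493N', 'Y597T'] ∩ ['C964G', 'D492N', 'F720D', 'H109E', 'H531T', 'T493N', 'Y597T'] = ['C964G', 'D492N', 'H531T', 'T493N', 'Y597T']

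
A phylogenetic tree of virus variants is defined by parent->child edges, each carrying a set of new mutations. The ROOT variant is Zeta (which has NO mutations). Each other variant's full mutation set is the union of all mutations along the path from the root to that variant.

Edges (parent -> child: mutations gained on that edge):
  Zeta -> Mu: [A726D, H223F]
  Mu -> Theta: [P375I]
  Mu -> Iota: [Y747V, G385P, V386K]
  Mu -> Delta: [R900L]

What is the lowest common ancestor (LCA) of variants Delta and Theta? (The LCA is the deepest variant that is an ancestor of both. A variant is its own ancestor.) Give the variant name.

Answer: Mu

Derivation:
Path from root to Delta: Zeta -> Mu -> Delta
  ancestors of Delta: {Zeta, Mu, Delta}
Path from root to Theta: Zeta -> Mu -> Theta
  ancestors of Theta: {Zeta, Mu, Theta}
Common ancestors: {Zeta, Mu}
Walk up from Theta: Theta (not in ancestors of Delta), Mu (in ancestors of Delta), Zeta (in ancestors of Delta)
Deepest common ancestor (LCA) = Mu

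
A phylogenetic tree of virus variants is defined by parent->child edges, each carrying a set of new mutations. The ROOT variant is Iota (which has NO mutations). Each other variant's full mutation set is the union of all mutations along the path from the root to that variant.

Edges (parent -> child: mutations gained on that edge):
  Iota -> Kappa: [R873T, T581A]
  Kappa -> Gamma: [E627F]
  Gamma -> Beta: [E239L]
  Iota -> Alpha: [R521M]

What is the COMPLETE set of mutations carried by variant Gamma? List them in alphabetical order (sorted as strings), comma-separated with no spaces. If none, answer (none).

Answer: E627F,R873T,T581A

Derivation:
At Iota: gained [] -> total []
At Kappa: gained ['R873T', 'T581A'] -> total ['R873T', 'T581A']
At Gamma: gained ['E627F'] -> total ['E627F', 'R873T', 'T581A']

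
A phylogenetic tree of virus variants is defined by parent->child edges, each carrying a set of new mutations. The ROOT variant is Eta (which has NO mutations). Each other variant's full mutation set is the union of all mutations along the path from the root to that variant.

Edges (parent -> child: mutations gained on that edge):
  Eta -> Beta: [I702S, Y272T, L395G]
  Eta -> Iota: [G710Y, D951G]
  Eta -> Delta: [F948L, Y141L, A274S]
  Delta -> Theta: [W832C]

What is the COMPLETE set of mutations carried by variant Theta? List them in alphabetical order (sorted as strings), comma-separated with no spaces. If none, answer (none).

At Eta: gained [] -> total []
At Delta: gained ['F948L', 'Y141L', 'A274S'] -> total ['A274S', 'F948L', 'Y141L']
At Theta: gained ['W832C'] -> total ['A274S', 'F948L', 'W832C', 'Y141L']

Answer: A274S,F948L,W832C,Y141L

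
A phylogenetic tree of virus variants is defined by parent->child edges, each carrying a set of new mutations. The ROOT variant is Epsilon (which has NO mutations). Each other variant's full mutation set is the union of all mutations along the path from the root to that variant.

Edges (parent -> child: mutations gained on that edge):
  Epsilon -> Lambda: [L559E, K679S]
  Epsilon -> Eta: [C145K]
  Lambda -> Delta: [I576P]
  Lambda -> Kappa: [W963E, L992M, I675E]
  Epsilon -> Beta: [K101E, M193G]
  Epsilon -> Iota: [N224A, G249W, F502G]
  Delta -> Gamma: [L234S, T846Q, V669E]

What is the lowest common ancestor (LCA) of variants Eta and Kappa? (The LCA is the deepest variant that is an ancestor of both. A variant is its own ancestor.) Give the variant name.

Answer: Epsilon

Derivation:
Path from root to Eta: Epsilon -> Eta
  ancestors of Eta: {Epsilon, Eta}
Path from root to Kappa: Epsilon -> Lambda -> Kappa
  ancestors of Kappa: {Epsilon, Lambda, Kappa}
Common ancestors: {Epsilon}
Walk up from Kappa: Kappa (not in ancestors of Eta), Lambda (not in ancestors of Eta), Epsilon (in ancestors of Eta)
Deepest common ancestor (LCA) = Epsilon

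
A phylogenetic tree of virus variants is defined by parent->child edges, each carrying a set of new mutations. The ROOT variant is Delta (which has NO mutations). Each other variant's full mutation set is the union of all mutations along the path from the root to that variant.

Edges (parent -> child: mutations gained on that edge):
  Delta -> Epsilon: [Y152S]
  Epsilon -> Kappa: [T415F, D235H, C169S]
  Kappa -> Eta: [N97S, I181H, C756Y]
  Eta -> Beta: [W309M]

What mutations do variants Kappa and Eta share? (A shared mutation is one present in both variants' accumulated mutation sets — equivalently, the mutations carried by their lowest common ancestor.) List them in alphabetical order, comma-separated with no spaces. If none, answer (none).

Accumulating mutations along path to Kappa:
  At Delta: gained [] -> total []
  At Epsilon: gained ['Y152S'] -> total ['Y152S']
  At Kappa: gained ['T415F', 'D235H', 'C169S'] -> total ['C169S', 'D235H', 'T415F', 'Y152S']
Mutations(Kappa) = ['C169S', 'D235H', 'T415F', 'Y152S']
Accumulating mutations along path to Eta:
  At Delta: gained [] -> total []
  At Epsilon: gained ['Y152S'] -> total ['Y152S']
  At Kappa: gained ['T415F', 'D235H', 'C169S'] -> total ['C169S', 'D235H', 'T415F', 'Y152S']
  At Eta: gained ['N97S', 'I181H', 'C756Y'] -> total ['C169S', 'C756Y', 'D235H', 'I181H', 'N97S', 'T415F', 'Y152S']
Mutations(Eta) = ['C169S', 'C756Y', 'D235H', 'I181H', 'N97S', 'T415F', 'Y152S']
Intersection: ['C169S', 'D235H', 'T415F', 'Y152S'] ∩ ['C169S', 'C756Y', 'D235H', 'I181H', 'N97S', 'T415F', 'Y152S'] = ['C169S', 'D235H', 'T415F', 'Y152S']

Answer: C169S,D235H,T415F,Y152S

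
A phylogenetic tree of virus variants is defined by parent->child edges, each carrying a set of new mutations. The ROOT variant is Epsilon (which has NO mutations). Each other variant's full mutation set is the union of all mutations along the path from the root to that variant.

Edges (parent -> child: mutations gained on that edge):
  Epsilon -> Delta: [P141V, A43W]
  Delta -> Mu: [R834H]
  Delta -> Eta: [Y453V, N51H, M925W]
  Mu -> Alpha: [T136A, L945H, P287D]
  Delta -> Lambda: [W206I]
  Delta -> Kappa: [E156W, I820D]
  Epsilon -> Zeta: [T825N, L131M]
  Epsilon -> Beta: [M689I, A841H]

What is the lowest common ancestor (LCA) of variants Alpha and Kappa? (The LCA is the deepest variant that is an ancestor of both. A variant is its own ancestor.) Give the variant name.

Path from root to Alpha: Epsilon -> Delta -> Mu -> Alpha
  ancestors of Alpha: {Epsilon, Delta, Mu, Alpha}
Path from root to Kappa: Epsilon -> Delta -> Kappa
  ancestors of Kappa: {Epsilon, Delta, Kappa}
Common ancestors: {Epsilon, Delta}
Walk up from Kappa: Kappa (not in ancestors of Alpha), Delta (in ancestors of Alpha), Epsilon (in ancestors of Alpha)
Deepest common ancestor (LCA) = Delta

Answer: Delta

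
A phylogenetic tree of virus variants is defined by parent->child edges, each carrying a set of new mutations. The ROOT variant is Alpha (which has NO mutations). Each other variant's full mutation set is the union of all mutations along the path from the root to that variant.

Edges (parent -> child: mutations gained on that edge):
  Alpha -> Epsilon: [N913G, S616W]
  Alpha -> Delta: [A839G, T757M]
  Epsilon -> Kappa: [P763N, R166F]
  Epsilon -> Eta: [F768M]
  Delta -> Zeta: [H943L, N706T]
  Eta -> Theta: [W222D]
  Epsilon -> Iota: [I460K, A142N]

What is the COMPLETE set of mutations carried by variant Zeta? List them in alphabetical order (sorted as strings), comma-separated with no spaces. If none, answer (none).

Answer: A839G,H943L,N706T,T757M

Derivation:
At Alpha: gained [] -> total []
At Delta: gained ['A839G', 'T757M'] -> total ['A839G', 'T757M']
At Zeta: gained ['H943L', 'N706T'] -> total ['A839G', 'H943L', 'N706T', 'T757M']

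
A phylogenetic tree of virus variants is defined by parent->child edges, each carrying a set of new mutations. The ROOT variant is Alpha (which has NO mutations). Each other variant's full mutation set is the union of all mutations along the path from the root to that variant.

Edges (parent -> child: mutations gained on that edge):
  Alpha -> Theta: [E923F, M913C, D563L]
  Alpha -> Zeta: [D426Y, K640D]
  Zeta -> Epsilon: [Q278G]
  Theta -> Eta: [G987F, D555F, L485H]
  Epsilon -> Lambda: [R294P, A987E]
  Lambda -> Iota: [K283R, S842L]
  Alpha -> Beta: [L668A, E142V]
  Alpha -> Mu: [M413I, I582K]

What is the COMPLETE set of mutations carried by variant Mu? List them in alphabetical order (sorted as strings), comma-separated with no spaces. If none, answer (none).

Answer: I582K,M413I

Derivation:
At Alpha: gained [] -> total []
At Mu: gained ['M413I', 'I582K'] -> total ['I582K', 'M413I']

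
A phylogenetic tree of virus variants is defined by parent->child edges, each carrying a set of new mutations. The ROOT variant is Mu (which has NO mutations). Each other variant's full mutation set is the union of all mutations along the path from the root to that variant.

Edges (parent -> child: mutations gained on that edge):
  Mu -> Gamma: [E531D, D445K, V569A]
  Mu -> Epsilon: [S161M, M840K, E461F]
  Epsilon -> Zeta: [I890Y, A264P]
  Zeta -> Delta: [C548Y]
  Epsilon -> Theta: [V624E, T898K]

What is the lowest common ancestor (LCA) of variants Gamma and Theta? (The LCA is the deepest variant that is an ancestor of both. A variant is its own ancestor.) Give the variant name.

Answer: Mu

Derivation:
Path from root to Gamma: Mu -> Gamma
  ancestors of Gamma: {Mu, Gamma}
Path from root to Theta: Mu -> Epsilon -> Theta
  ancestors of Theta: {Mu, Epsilon, Theta}
Common ancestors: {Mu}
Walk up from Theta: Theta (not in ancestors of Gamma), Epsilon (not in ancestors of Gamma), Mu (in ancestors of Gamma)
Deepest common ancestor (LCA) = Mu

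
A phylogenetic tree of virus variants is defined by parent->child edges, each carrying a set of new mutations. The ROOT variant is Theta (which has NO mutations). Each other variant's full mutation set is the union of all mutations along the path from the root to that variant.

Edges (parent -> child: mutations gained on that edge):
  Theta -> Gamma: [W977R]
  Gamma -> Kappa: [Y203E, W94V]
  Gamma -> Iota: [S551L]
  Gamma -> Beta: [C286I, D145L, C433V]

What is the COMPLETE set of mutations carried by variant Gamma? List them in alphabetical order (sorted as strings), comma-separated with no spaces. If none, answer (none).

At Theta: gained [] -> total []
At Gamma: gained ['W977R'] -> total ['W977R']

Answer: W977R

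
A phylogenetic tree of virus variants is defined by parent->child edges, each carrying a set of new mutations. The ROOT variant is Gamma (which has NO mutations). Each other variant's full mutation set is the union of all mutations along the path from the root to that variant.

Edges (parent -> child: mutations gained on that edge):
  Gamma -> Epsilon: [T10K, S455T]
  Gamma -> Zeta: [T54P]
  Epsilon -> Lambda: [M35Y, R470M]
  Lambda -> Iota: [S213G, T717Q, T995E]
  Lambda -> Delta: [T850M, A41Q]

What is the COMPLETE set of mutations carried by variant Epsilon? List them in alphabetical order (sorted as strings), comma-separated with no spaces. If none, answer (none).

At Gamma: gained [] -> total []
At Epsilon: gained ['T10K', 'S455T'] -> total ['S455T', 'T10K']

Answer: S455T,T10K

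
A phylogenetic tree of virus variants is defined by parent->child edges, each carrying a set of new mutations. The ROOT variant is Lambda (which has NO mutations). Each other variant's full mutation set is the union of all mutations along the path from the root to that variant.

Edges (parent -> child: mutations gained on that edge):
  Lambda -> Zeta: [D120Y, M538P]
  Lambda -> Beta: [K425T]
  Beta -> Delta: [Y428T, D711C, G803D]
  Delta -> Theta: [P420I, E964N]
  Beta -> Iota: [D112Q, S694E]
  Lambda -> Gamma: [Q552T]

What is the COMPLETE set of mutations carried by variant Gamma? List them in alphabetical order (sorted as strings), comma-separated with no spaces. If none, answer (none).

At Lambda: gained [] -> total []
At Gamma: gained ['Q552T'] -> total ['Q552T']

Answer: Q552T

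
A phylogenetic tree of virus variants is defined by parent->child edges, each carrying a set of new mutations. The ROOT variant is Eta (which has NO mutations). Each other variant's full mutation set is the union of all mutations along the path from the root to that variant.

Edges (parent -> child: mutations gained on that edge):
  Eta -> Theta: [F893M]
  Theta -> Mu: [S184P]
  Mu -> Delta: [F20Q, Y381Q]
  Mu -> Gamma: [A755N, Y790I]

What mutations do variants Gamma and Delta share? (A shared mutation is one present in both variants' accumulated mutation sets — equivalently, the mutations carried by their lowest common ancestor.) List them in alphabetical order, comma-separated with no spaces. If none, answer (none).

Answer: F893M,S184P

Derivation:
Accumulating mutations along path to Gamma:
  At Eta: gained [] -> total []
  At Theta: gained ['F893M'] -> total ['F893M']
  At Mu: gained ['S184P'] -> total ['F893M', 'S184P']
  At Gamma: gained ['A755N', 'Y790I'] -> total ['A755N', 'F893M', 'S184P', 'Y790I']
Mutations(Gamma) = ['A755N', 'F893M', 'S184P', 'Y790I']
Accumulating mutations along path to Delta:
  At Eta: gained [] -> total []
  At Theta: gained ['F893M'] -> total ['F893M']
  At Mu: gained ['S184P'] -> total ['F893M', 'S184P']
  At Delta: gained ['F20Q', 'Y381Q'] -> total ['F20Q', 'F893M', 'S184P', 'Y381Q']
Mutations(Delta) = ['F20Q', 'F893M', 'S184P', 'Y381Q']
Intersection: ['A755N', 'F893M', 'S184P', 'Y790I'] ∩ ['F20Q', 'F893M', 'S184P', 'Y381Q'] = ['F893M', 'S184P']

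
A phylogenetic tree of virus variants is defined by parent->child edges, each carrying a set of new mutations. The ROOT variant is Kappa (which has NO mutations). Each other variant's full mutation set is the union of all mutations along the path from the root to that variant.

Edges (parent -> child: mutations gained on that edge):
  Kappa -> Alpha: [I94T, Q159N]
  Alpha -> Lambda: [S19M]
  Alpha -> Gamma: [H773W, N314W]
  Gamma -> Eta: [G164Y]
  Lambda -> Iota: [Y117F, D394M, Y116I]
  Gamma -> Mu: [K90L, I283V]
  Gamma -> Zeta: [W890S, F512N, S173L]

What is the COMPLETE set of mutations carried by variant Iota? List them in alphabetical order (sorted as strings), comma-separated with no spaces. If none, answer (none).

At Kappa: gained [] -> total []
At Alpha: gained ['I94T', 'Q159N'] -> total ['I94T', 'Q159N']
At Lambda: gained ['S19M'] -> total ['I94T', 'Q159N', 'S19M']
At Iota: gained ['Y117F', 'D394M', 'Y116I'] -> total ['D394M', 'I94T', 'Q159N', 'S19M', 'Y116I', 'Y117F']

Answer: D394M,I94T,Q159N,S19M,Y116I,Y117F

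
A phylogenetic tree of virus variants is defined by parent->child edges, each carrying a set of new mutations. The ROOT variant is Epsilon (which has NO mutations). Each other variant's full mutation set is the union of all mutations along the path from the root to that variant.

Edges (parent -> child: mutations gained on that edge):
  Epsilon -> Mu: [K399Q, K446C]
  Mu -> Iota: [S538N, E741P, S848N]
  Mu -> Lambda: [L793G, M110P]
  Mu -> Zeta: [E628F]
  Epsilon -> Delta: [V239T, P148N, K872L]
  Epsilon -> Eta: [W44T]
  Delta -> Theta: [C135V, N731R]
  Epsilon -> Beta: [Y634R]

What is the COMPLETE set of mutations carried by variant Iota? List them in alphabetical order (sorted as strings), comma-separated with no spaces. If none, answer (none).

Answer: E741P,K399Q,K446C,S538N,S848N

Derivation:
At Epsilon: gained [] -> total []
At Mu: gained ['K399Q', 'K446C'] -> total ['K399Q', 'K446C']
At Iota: gained ['S538N', 'E741P', 'S848N'] -> total ['E741P', 'K399Q', 'K446C', 'S538N', 'S848N']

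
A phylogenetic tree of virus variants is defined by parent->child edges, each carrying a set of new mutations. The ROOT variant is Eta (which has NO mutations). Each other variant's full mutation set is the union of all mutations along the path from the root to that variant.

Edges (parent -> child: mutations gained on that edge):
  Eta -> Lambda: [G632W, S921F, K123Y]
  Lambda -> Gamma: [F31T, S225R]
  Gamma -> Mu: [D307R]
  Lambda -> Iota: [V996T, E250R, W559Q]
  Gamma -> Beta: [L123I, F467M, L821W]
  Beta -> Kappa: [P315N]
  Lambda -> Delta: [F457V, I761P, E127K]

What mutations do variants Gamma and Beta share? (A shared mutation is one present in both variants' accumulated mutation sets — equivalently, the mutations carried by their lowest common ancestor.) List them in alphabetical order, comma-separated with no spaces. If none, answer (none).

Answer: F31T,G632W,K123Y,S225R,S921F

Derivation:
Accumulating mutations along path to Gamma:
  At Eta: gained [] -> total []
  At Lambda: gained ['G632W', 'S921F', 'K123Y'] -> total ['G632W', 'K123Y', 'S921F']
  At Gamma: gained ['F31T', 'S225R'] -> total ['F31T', 'G632W', 'K123Y', 'S225R', 'S921F']
Mutations(Gamma) = ['F31T', 'G632W', 'K123Y', 'S225R', 'S921F']
Accumulating mutations along path to Beta:
  At Eta: gained [] -> total []
  At Lambda: gained ['G632W', 'S921F', 'K123Y'] -> total ['G632W', 'K123Y', 'S921F']
  At Gamma: gained ['F31T', 'S225R'] -> total ['F31T', 'G632W', 'K123Y', 'S225R', 'S921F']
  At Beta: gained ['L123I', 'F467M', 'L821W'] -> total ['F31T', 'F467M', 'G632W', 'K123Y', 'L123I', 'L821W', 'S225R', 'S921F']
Mutations(Beta) = ['F31T', 'F467M', 'G632W', 'K123Y', 'L123I', 'L821W', 'S225R', 'S921F']
Intersection: ['F31T', 'G632W', 'K123Y', 'S225R', 'S921F'] ∩ ['F31T', 'F467M', 'G632W', 'K123Y', 'L123I', 'L821W', 'S225R', 'S921F'] = ['F31T', 'G632W', 'K123Y', 'S225R', 'S921F']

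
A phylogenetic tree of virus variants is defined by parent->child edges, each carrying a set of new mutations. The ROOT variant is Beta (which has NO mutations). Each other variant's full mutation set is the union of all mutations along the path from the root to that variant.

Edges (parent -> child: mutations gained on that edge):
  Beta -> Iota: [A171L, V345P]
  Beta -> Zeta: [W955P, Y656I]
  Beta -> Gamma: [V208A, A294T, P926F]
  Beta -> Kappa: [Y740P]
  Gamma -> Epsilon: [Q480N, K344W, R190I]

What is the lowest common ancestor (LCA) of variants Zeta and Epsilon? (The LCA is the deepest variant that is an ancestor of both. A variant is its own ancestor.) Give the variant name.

Answer: Beta

Derivation:
Path from root to Zeta: Beta -> Zeta
  ancestors of Zeta: {Beta, Zeta}
Path from root to Epsilon: Beta -> Gamma -> Epsilon
  ancestors of Epsilon: {Beta, Gamma, Epsilon}
Common ancestors: {Beta}
Walk up from Epsilon: Epsilon (not in ancestors of Zeta), Gamma (not in ancestors of Zeta), Beta (in ancestors of Zeta)
Deepest common ancestor (LCA) = Beta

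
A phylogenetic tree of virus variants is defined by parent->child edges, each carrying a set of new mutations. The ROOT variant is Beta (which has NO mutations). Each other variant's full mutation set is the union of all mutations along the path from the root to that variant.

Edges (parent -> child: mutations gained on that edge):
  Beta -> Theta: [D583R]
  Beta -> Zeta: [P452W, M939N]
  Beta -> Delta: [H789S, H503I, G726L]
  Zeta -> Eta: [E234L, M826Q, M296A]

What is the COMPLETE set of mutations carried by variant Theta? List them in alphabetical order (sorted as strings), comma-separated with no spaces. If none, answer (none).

At Beta: gained [] -> total []
At Theta: gained ['D583R'] -> total ['D583R']

Answer: D583R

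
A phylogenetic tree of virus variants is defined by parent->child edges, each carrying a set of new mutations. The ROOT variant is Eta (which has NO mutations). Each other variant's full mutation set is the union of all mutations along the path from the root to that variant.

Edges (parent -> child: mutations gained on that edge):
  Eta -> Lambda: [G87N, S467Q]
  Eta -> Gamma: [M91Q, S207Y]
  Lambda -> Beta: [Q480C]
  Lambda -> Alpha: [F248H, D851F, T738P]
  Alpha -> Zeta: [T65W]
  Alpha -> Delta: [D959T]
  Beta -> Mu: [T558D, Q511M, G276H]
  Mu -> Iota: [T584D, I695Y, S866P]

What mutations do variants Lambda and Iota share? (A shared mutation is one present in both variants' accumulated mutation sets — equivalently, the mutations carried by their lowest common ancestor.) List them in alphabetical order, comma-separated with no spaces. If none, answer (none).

Accumulating mutations along path to Lambda:
  At Eta: gained [] -> total []
  At Lambda: gained ['G87N', 'S467Q'] -> total ['G87N', 'S467Q']
Mutations(Lambda) = ['G87N', 'S467Q']
Accumulating mutations along path to Iota:
  At Eta: gained [] -> total []
  At Lambda: gained ['G87N', 'S467Q'] -> total ['G87N', 'S467Q']
  At Beta: gained ['Q480C'] -> total ['G87N', 'Q480C', 'S467Q']
  At Mu: gained ['T558D', 'Q511M', 'G276H'] -> total ['G276H', 'G87N', 'Q480C', 'Q511M', 'S467Q', 'T558D']
  At Iota: gained ['T584D', 'I695Y', 'S866P'] -> total ['G276H', 'G87N', 'I695Y', 'Q480C', 'Q511M', 'S467Q', 'S866P', 'T558D', 'T584D']
Mutations(Iota) = ['G276H', 'G87N', 'I695Y', 'Q480C', 'Q511M', 'S467Q', 'S866P', 'T558D', 'T584D']
Intersection: ['G87N', 'S467Q'] ∩ ['G276H', 'G87N', 'I695Y', 'Q480C', 'Q511M', 'S467Q', 'S866P', 'T558D', 'T584D'] = ['G87N', 'S467Q']

Answer: G87N,S467Q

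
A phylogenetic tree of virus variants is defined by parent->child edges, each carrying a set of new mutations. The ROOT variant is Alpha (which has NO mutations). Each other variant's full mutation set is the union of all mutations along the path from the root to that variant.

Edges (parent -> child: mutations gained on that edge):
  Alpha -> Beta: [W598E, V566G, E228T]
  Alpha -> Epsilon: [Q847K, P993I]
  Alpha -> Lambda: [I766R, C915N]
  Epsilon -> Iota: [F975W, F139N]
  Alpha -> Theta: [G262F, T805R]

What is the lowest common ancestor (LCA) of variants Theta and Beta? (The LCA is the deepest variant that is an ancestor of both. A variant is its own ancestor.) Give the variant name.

Path from root to Theta: Alpha -> Theta
  ancestors of Theta: {Alpha, Theta}
Path from root to Beta: Alpha -> Beta
  ancestors of Beta: {Alpha, Beta}
Common ancestors: {Alpha}
Walk up from Beta: Beta (not in ancestors of Theta), Alpha (in ancestors of Theta)
Deepest common ancestor (LCA) = Alpha

Answer: Alpha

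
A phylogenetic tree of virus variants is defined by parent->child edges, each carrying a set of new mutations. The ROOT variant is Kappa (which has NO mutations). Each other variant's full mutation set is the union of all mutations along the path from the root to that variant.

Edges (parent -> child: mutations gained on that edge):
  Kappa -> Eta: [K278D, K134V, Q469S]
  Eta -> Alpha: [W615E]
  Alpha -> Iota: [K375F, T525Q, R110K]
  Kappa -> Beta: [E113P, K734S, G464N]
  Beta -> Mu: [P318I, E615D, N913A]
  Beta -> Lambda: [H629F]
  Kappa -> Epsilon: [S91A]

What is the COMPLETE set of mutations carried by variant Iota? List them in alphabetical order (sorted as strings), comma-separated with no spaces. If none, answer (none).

At Kappa: gained [] -> total []
At Eta: gained ['K278D', 'K134V', 'Q469S'] -> total ['K134V', 'K278D', 'Q469S']
At Alpha: gained ['W615E'] -> total ['K134V', 'K278D', 'Q469S', 'W615E']
At Iota: gained ['K375F', 'T525Q', 'R110K'] -> total ['K134V', 'K278D', 'K375F', 'Q469S', 'R110K', 'T525Q', 'W615E']

Answer: K134V,K278D,K375F,Q469S,R110K,T525Q,W615E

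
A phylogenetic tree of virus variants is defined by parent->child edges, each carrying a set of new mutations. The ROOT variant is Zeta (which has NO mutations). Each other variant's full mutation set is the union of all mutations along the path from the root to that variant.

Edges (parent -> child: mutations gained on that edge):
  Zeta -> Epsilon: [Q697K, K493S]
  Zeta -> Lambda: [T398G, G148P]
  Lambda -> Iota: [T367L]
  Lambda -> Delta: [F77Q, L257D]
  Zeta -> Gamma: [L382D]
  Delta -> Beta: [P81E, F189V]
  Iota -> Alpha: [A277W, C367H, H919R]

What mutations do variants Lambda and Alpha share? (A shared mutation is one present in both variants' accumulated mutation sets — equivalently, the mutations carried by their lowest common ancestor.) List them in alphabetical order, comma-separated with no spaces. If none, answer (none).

Answer: G148P,T398G

Derivation:
Accumulating mutations along path to Lambda:
  At Zeta: gained [] -> total []
  At Lambda: gained ['T398G', 'G148P'] -> total ['G148P', 'T398G']
Mutations(Lambda) = ['G148P', 'T398G']
Accumulating mutations along path to Alpha:
  At Zeta: gained [] -> total []
  At Lambda: gained ['T398G', 'G148P'] -> total ['G148P', 'T398G']
  At Iota: gained ['T367L'] -> total ['G148P', 'T367L', 'T398G']
  At Alpha: gained ['A277W', 'C367H', 'H919R'] -> total ['A277W', 'C367H', 'G148P', 'H919R', 'T367L', 'T398G']
Mutations(Alpha) = ['A277W', 'C367H', 'G148P', 'H919R', 'T367L', 'T398G']
Intersection: ['G148P', 'T398G'] ∩ ['A277W', 'C367H', 'G148P', 'H919R', 'T367L', 'T398G'] = ['G148P', 'T398G']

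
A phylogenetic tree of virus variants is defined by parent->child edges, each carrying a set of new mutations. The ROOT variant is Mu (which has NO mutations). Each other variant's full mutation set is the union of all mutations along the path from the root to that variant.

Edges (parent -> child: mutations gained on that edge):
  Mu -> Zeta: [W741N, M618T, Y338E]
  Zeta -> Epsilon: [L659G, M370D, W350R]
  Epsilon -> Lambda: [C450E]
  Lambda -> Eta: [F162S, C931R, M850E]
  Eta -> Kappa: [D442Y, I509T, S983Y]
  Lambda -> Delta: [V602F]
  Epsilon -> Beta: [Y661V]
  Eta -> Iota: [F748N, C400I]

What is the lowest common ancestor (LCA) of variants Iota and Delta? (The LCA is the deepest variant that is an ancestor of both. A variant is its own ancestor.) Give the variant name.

Answer: Lambda

Derivation:
Path from root to Iota: Mu -> Zeta -> Epsilon -> Lambda -> Eta -> Iota
  ancestors of Iota: {Mu, Zeta, Epsilon, Lambda, Eta, Iota}
Path from root to Delta: Mu -> Zeta -> Epsilon -> Lambda -> Delta
  ancestors of Delta: {Mu, Zeta, Epsilon, Lambda, Delta}
Common ancestors: {Mu, Zeta, Epsilon, Lambda}
Walk up from Delta: Delta (not in ancestors of Iota), Lambda (in ancestors of Iota), Epsilon (in ancestors of Iota), Zeta (in ancestors of Iota), Mu (in ancestors of Iota)
Deepest common ancestor (LCA) = Lambda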